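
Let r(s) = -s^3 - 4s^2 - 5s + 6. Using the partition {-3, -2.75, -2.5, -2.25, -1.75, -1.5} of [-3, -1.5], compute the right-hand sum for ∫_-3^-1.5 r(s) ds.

12.8515625

Subinterval widths: 0.25, 0.25, 0.25, 0.5, 0.25.
Right endpoints: -2.75, -2.5, -2.25, -1.75, -1.5.
r(-2.75) = 10.296875, r(-2.5) = 9.125, r(-2.25) = 8.390625, r(-1.75) = 7.859375, r(-1.5) = 7.875.
Sum = Σ Δs_i · r(s_i).
Sum = 12.8515625.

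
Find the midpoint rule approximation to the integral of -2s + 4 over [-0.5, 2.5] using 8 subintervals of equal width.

Δs = (2.5 − (-0.5))/8 = 0.375.
Midpoints: -0.3125, 0.0625, 0.4375, 0.8125, 1.1875, 1.5625, 1.9375, 2.3125.
f(-0.3125) = 4.625, f(0.0625) = 3.875, f(0.4375) = 3.125, f(0.8125) = 2.375, f(1.1875) = 1.625, f(1.5625) = 0.875, f(1.9375) = 0.125, f(2.3125) = -0.625.
Sum = Δs · [f(-0.3125) + f(0.0625) + f(0.4375) + ...].
Sum = 6.

6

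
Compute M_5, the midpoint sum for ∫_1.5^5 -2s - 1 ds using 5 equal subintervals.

-26.25

Δs = (5 − 1.5)/5 = 0.7.
Midpoints: 1.85, 2.55, 3.25, 3.95, 4.65.
f(1.85) = -4.7, f(2.55) = -6.1, f(3.25) = -7.5, f(3.95) = -8.9, f(4.65) = -10.3.
Sum = Δs · [f(1.85) + f(2.55) + f(3.25) + f(3.95) + f(4.65)].
Sum = -26.25.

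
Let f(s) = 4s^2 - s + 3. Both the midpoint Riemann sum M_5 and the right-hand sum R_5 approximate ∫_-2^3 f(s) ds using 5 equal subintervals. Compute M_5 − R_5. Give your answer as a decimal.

M_5 = 57.5.
R_5 = 70.
M_5 − R_5 = -12.5.

-12.5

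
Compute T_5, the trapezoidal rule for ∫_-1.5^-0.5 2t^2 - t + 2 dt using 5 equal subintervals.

5.18

Δt = (-0.5 − (-1.5))/5 = 0.2.
f(-1.5) = 8, f(-1.3) = 6.68, f(-1.1) = 5.52, f(-0.9) = 4.52, f(-0.7) = 3.68, f(-0.5) = 3.
T_5 = (Δt/2)·[f(t_0) + 2f(t_1) + ... + 2f(t_{4}) + f(t_5)].
Sum = 5.18.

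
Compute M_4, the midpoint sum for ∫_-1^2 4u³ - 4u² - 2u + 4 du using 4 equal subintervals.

11.71875

Δu = (2 − (-1))/4 = 0.75.
Midpoints: -0.625, 0.125, 0.875, 1.625.
f(-0.625) = 2.7109375, f(0.125) = 3.6953125, f(0.875) = 1.8671875, f(1.625) = 7.3515625.
Sum = Δu · [f(-0.625) + f(0.125) + f(0.875) + f(1.625)].
Sum = 11.71875.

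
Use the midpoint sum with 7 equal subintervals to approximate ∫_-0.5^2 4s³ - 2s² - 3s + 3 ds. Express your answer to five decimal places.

12.20982

Δs = (2 − (-0.5))/7 = 5/14.
Midpoints: -9/28, 1/28, 11/28, 0.75, 31/28, 41/28, 51/28.
f(-9/28) = 19893/5488, f(1/28) = 15863/5488, f(11/28) = 9633/5488, f(0.75) = 1.3125, f(31/28) = 14573/5488, f(41/28) = 37743/5488, f(51/28) = 82713/5488.
Sum = Δs · [f(-9/28) + f(1/28) + f(11/28) + ...].
Sum ≈ 12.20982.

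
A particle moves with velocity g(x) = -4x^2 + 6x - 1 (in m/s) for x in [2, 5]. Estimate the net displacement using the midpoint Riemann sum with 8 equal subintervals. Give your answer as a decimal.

Δx = (5 − 2)/8 = 0.375.
Midpoints: 2.1875, 2.5625, 2.9375, 3.3125, 3.6875, 4.0625, 4.4375, 4.8125.
g(2.1875) = -7.015625, g(2.5625) = -11.890625, g(2.9375) = -17.890625, g(3.3125) = -25.015625, g(3.6875) = -33.265625, g(4.0625) = -42.640625, g(4.4375) = -53.140625, g(4.8125) = -64.765625.
Sum = Δx · [g(2.1875) + g(2.5625) + g(2.9375) + ...].
Sum = -95.859375.

-95.859375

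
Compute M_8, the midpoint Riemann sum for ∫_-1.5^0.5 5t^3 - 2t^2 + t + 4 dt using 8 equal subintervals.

Δt = (0.5 − (-1.5))/8 = 0.25.
Midpoints: -1.375, -1.125, -0.875, -0.625, -0.375, -0.125, 0.125, 0.375.
f(-1.375) = -7247/512, f(-1.125) = -3469/512, f(-0.875) = -899/512, f(-0.625) = 703/512, f(-0.375) = 1577/512, f(-0.125) = 1963/512, f(0.125) = 2101/512, f(0.375) = 2231/512.
Sum = Δt · [f(-1.375) + f(-1.125) + f(-0.875) + ...].
Sum = -1.484375.

-1.484375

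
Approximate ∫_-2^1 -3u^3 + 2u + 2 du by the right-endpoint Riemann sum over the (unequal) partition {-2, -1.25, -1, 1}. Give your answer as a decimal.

6.76953125

Subinterval widths: 0.75, 0.25, 2.
Right endpoints: -1.25, -1, 1.
f(-1.25) = 5.359375, f(-1) = 3, f(1) = 1.
Sum = Σ Δu_i · f(u_i).
Sum = 6.76953125.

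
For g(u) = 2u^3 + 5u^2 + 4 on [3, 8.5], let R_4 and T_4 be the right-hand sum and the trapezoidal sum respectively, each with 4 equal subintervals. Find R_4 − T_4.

1024.71875

R_4 ≈ 4663.2480469.
T_4 ≈ 3638.5292969.
R_4 − T_4 = 1024.71875.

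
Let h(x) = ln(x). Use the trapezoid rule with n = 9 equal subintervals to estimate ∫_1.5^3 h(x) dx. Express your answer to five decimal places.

1.18687

Δx = (3 − 1.5)/9 = 1/6.
h(1.5) ≈ 0.40547, h(5/3) ≈ 0.51083, h(11/6) ≈ 0.60614, h(2) ≈ 0.69315, h(13/6) ≈ 0.77319, h(7/3) ≈ 0.84730, h(2.5) ≈ 0.91629, h(8/3) ≈ 0.98083, h(17/6) ≈ 1.04145, h(3) ≈ 1.09861.
T_9 = (Δx/2)·[h(x_0) + 2h(x_1) + ... + 2h(x_{8}) + h(x_9)].
Sum ≈ 1.18687.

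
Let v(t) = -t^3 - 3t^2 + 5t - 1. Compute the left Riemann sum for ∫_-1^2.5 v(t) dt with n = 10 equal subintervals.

Δt = (2.5 − (-1))/10 = 0.35.
Left endpoints: -1, -0.65, -0.3, 0.05, 0.4, 0.75, 1.1, 1.45, 1.8, 2.15.
v(-1) = -8, v(-0.65) = -5.242875, v(-0.3) = -2.743, v(0.05) = -0.757625, v(0.4) = 0.456, v(0.75) = 0.640625, v(1.1) = -0.461, v(1.45) = -3.106125, v(1.8) = -7.552, v(2.15) = -14.055875.
Sum = Δt · [v(-1) + v(-0.65) + v(-0.3) + ...].
Sum = -14.28765625.

-14.28765625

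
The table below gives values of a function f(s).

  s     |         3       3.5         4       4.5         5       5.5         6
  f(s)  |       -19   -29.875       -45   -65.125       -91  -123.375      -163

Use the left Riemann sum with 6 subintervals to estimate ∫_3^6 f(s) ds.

-186.6875

Δs = 0.5.
Sum = 0.5·[(-19) + (-29.875) + (-45) + (-65.125) + (-91) + (-123.375)] = -186.6875.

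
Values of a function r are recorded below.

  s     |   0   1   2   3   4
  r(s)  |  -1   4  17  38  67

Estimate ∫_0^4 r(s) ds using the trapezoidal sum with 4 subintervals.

92

Δs = 1.
T_4 = (1/2)·[(-1) + 2·4 + 2·17 + 2·38 + 67] = 92.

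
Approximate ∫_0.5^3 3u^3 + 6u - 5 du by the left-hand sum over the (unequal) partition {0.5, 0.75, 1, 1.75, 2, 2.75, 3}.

Subinterval widths: 0.25, 0.25, 0.75, 0.25, 0.75, 0.25.
Left endpoints: 0.5, 0.75, 1, 1.75, 2, 2.75.
f(0.5) = -1.625, f(0.75) = 0.765625, f(1) = 4, f(1.75) = 21.578125, f(2) = 31, f(2.75) = 73.890625.
Sum = Σ Δu_i · f(u_i).
Sum = 49.90234375.

49.90234375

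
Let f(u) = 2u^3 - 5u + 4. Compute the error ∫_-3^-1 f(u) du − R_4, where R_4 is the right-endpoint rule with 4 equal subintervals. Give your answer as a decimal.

Exact integral: ∫_-3^-1 f(u) du = -12.
R_4 = -2.5.
Error = -12 − (-2.5) = -9.5.

-9.5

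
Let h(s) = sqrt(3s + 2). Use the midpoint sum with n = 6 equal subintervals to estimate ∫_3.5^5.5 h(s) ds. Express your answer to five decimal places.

Δs = (5.5 − 3.5)/6 = 1/3.
Midpoints: 11/3, 4, 13/3, 14/3, 5, 16/3.
h(11/3) ≈ 3.60555, h(4) ≈ 3.74166, h(13/3) ≈ 3.87298, h(14/3) ≈ 4.00000, h(5) ≈ 4.12311, h(16/3) ≈ 4.24264.
Sum = Δs · [h(11/3) + h(4) + h(13/3) + ...].
Sum ≈ 7.86198.

7.86198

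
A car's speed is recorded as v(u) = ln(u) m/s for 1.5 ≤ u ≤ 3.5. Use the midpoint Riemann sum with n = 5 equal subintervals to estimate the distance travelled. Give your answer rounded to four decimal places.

Δu = (3.5 − 1.5)/5 = 0.4.
Midpoints: 1.7, 2.1, 2.5, 2.9, 3.3.
v(1.7) ≈ 0.5306, v(2.1) ≈ 0.7419, v(2.5) ≈ 0.9163, v(2.9) ≈ 1.0647, v(3.3) ≈ 1.1939.
Sum = Δu · [v(1.7) + v(2.1) + v(2.5) + v(2.9) + v(3.3)].
Sum ≈ 1.7790.

1.7790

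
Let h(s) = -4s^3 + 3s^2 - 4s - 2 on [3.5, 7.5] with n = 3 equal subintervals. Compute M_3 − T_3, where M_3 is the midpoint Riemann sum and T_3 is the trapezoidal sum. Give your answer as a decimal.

M_3 ≈ -2693.6666667.
T_3 ≈ -2805.6666667.
M_3 − T_3 = 112.

112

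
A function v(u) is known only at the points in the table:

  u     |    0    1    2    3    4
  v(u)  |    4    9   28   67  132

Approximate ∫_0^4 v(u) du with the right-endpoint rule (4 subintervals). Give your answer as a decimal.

236

Δu = 1.
Sum = 1·[9 + 28 + 67 + 132] = 236.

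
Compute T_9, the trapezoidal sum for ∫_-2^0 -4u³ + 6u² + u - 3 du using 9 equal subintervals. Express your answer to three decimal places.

24.296

Δu = (0 − (-2))/9 = 2/9.
f(-2) = 51, f(-16/9) = 26725/729, f(-14/9) = 18239/729, f(-4/3) = 427/27, f(-10/9) = 6403/729, f(-8/9) = 2669/729, f(-2/3) = 5/27, f(-4/9) = -1391/729, f(-2/9) = -2101/729, f(0) = -3.
T_9 = (Δu/2)·[f(u_0) + 2f(u_1) + ... + 2f(u_{8}) + f(u_9)].
Sum ≈ 24.296.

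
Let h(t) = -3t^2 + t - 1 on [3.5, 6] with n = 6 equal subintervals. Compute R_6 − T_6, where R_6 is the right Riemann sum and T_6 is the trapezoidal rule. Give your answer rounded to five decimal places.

-14.32292

R_6 ≈ -178.2899306.
T_6 ≈ -163.9670139.
R_6 − T_6 ≈ -14.32292.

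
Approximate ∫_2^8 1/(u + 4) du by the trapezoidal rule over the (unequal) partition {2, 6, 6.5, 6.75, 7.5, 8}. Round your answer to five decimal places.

0.71574

Subinterval widths: 4, 0.5, 0.25, 0.75, 0.5.
f(2) = 1/6, f(6) = 0.1, f(6.5) = 2/21, f(6.75) = 4/43, f(7.5) = 2/23, f(8) = 1/12.
On each subinterval the trapezoid contributes (Δu_i/2)·[f(u_{i-1}) + f(u_i)].
Sum ≈ 0.71574.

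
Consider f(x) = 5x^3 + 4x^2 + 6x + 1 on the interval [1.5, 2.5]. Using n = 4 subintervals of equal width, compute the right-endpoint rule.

82.59375

Δx = (2.5 − 1.5)/4 = 0.25.
Right endpoints: 1.75, 2, 2.25, 2.5.
f(1.75) = 50.546875, f(2) = 69, f(2.25) = 91.703125, f(2.5) = 119.125.
Sum = Δx · [f(1.75) + f(2) + f(2.25) + f(2.5)].
Sum = 82.59375.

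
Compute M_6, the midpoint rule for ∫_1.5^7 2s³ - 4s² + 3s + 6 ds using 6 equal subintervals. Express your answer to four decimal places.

Δs = (7 − 1.5)/6 = 11/12.
Midpoints: 47/24, 2.875, 91/24, 113/24, 5.625, 157/24.
f(47/24) = 79871/6912, f(2.875) = 29.08984375, f(91/24) = 476179/6912, f(113/24) = 969089/6912, f(5.625) = 252.26953125, f(157/24) = 2863861/6912.
Sum = Δs · [f(47/24) + f(2.875) + f(91/24) + ...].
Sum ≈ 839.9802.

839.9802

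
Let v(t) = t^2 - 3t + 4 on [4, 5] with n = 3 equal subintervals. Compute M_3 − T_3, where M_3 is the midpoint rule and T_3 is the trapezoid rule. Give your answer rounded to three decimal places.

M_3 ≈ 10.82407.
T_3 ≈ 10.85185.
M_3 − T_3 ≈ -0.028.

-0.028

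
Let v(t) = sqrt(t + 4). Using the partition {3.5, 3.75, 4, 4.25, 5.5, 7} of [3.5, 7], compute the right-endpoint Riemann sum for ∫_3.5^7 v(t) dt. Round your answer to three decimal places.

10.949

Subinterval widths: 0.25, 0.25, 0.25, 1.25, 1.5.
Right endpoints: 3.75, 4, 4.25, 5.5, 7.
v(3.75) ≈ 2.784, v(4) ≈ 2.828, v(4.25) ≈ 2.872, v(5.5) ≈ 3.082, v(7) ≈ 3.317.
Sum = Σ Δt_i · v(t_i).
Sum ≈ 10.949.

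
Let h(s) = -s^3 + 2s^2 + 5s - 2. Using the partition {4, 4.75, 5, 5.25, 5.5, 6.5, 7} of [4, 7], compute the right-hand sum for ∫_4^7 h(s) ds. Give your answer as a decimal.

-345.2734375

Subinterval widths: 0.75, 0.25, 0.25, 0.25, 1, 0.5.
Right endpoints: 4.75, 5, 5.25, 5.5, 6.5, 7.
h(4.75) = -40.296875, h(5) = -52, h(5.25) = -65.328125, h(5.5) = -80.375, h(6.5) = -159.625, h(7) = -212.
Sum = Σ Δs_i · h(s_i).
Sum = -345.2734375.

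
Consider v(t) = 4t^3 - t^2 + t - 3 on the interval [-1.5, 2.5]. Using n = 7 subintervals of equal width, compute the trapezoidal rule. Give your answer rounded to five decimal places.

Δt = (2.5 − (-1.5))/7 = 4/7.
v(-1.5) = -20.25, v(-13/14) = -10967/1372, v(-5/14) = -5031/1372, v(3/14) = -3831/1372, v(11/14) = -1223/1372, v(19/14) = 8937/1372, v(27/14) = 32793/1372, v(2.5) = 55.75.
T_7 = (Δt/2)·[v(t_0) + 2v(t_1) + ... + 2v(t_{6}) + v(t_7)].
Sum ≈ 18.75510.

18.75510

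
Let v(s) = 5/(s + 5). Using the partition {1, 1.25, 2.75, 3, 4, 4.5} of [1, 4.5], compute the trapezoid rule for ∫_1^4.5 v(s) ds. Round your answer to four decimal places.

2.3076

Subinterval widths: 0.25, 1.5, 0.25, 1, 0.5.
v(1) = 5/6, v(1.25) = 0.8, v(2.75) = 20/31, v(3) = 0.625, v(4) = 5/9, v(4.5) = 10/19.
On each subinterval the trapezoid contributes (Δs_i/2)·[v(s_{i-1}) + v(s_i)].
Sum ≈ 2.3076.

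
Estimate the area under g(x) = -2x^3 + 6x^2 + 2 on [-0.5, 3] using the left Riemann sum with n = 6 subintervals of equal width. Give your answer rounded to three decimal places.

20.994

Δx = (3 − (-0.5))/6 = 7/12.
Left endpoints: -0.5, 1/12, 2/3, 1.25, 11/6, 29/12.
g(-0.5) = 3.75, g(1/12) = 1763/864, g(2/3) = 110/27, g(1.25) = 7.46875, g(11/6) = 1063/108, g(29/12) = 7615/864.
Sum = Δx · [g(-0.5) + g(1/12) + g(2/3) + ...].
Sum ≈ 20.994.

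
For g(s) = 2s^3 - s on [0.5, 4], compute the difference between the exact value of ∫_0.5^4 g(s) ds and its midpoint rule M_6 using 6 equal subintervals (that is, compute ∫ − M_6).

1.33984375

Exact integral: ∫_0.5^4 g(s) ds = 120.09375.
M_6 = 118.75390625.
Error = 120.09375 − 118.75390625 = 1.33984375.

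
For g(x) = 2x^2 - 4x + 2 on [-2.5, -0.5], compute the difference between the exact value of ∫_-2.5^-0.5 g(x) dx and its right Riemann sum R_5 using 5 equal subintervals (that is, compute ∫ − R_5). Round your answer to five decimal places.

3.89333

Exact integral: ∫_-2.5^-0.5 g(x) dx ≈ 26.3333333.
R_5 = 22.44.
Error ≈ 26.3333333 − 22.44 ≈ 3.89333.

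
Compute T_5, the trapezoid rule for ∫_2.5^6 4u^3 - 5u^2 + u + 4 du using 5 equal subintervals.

965.0025

Δu = (6 − 2.5)/5 = 0.7.
f(2.5) = 37.75, f(3.2) = 87.072, f(3.9) = 169.126, f(4.6) = 292.144, f(5.3) = 464.358, f(6) = 694.
T_5 = (Δu/2)·[f(u_0) + 2f(u_1) + ... + 2f(u_{4}) + f(u_5)].
Sum = 965.0025.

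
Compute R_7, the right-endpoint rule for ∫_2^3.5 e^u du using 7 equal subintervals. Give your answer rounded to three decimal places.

28.581

Δu = (3.5 − 2)/7 = 3/14.
Right endpoints: 31/14, 17/7, 37/14, 20/7, 43/14, 23/7, 3.5.
f(31/14) ≈ 9.155, f(17/7) ≈ 11.343, f(37/14) ≈ 14.053, f(20/7) ≈ 17.412, f(43/14) ≈ 21.573, f(23/7) ≈ 26.728, f(3.5) ≈ 33.115.
Sum = Δu · [f(31/14) + f(17/7) + f(37/14) + ...].
Sum ≈ 28.581.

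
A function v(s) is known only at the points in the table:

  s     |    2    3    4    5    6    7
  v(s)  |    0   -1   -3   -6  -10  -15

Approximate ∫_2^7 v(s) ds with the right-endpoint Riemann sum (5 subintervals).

-35

Δs = 1.
Sum = 1·[(-1) + (-3) + (-6) + (-10) + (-15)] = -35.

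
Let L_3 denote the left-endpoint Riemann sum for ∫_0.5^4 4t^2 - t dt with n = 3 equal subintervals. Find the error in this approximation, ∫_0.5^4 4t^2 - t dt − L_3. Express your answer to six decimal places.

31.532407

Exact integral: ∫_0.5^4 f(t) dt ≈ 77.29166667.
L_3 ≈ 45.75925926.
Error ≈ 77.29166667 − 45.75925926 ≈ 31.532407.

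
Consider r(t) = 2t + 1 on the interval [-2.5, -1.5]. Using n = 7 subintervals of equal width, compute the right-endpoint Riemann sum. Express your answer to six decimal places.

-2.857143

Δt = (-1.5 − (-2.5))/7 = 1/7.
Right endpoints: -33/14, -31/14, -29/14, -27/14, -25/14, -23/14, -1.5.
r(-33/14) = -26/7, r(-31/14) = -24/7, r(-29/14) = -22/7, r(-27/14) = -20/7, r(-25/14) = -18/7, r(-23/14) = -16/7, r(-1.5) = -2.
Sum = Δt · [r(-33/14) + r(-31/14) + r(-29/14) + ...].
Sum ≈ -2.857143.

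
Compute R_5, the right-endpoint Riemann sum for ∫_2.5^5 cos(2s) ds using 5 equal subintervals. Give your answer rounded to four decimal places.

-0.0908

Δs = (5 − 2.5)/5 = 0.5.
Right endpoints: 3, 3.5, 4, 4.5, 5.
f(3) ≈ 0.9602, f(3.5) ≈ 0.7539, f(4) ≈ -0.1455, f(4.5) ≈ -0.9111, f(5) ≈ -0.8391.
Sum = Δs · [f(3) + f(3.5) + f(4) + f(4.5) + f(5)].
Sum ≈ -0.0908.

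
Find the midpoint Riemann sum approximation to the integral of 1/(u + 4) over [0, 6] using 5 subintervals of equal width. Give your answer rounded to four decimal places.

Δu = (6 − 0)/5 = 1.2.
Midpoints: 0.6, 1.8, 3, 4.2, 5.4.
f(0.6) = 5/23, f(1.8) = 5/29, f(3) = 1/7, f(4.2) = 5/41, f(5.4) = 5/47.
Sum = Δu · [f(0.6) + f(1.8) + f(3) + f(4.2) + f(5.4)].
Sum ≈ 0.9132.

0.9132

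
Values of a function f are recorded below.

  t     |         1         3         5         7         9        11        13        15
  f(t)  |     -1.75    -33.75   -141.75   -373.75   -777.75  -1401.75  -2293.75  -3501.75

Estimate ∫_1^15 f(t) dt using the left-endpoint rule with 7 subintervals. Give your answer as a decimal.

Δt = 2.
Sum = 2·[(-1.75) + (-33.75) + (-141.75) + (-373.75) + (-777.75) + (-1401.75) + (-2293.75)] = -10048.5.

-10048.5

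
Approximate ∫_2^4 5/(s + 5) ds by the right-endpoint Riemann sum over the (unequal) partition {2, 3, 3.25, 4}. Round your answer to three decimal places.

Subinterval widths: 1, 0.25, 0.75.
Right endpoints: 3, 3.25, 4.
f(3) = 0.625, f(3.25) = 20/33, f(4) = 5/9.
Sum = Σ Δs_i · f(s_i).
Sum ≈ 1.193.

1.193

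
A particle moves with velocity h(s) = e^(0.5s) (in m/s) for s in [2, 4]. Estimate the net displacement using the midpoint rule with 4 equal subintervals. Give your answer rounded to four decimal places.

9.3173

Δs = (4 − 2)/4 = 0.5.
Midpoints: 2.25, 2.75, 3.25, 3.75.
h(2.25) ≈ 3.0802, h(2.75) ≈ 3.9551, h(3.25) ≈ 5.0784, h(3.75) ≈ 6.5208.
Sum = Δs · [h(2.25) + h(2.75) + h(3.25) + h(3.75)].
Sum ≈ 9.3173.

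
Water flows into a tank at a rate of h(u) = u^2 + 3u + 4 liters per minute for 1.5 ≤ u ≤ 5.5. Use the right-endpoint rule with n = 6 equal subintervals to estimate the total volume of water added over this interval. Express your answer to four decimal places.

Δu = (5.5 − 1.5)/6 = 2/3.
Right endpoints: 13/6, 17/6, 3.5, 25/6, 29/6, 5.5.
h(13/6) = 547/36, h(17/6) = 739/36, h(3.5) = 26.75, h(25/6) = 1219/36, h(29/6) = 1507/36, h(5.5) = 50.75.
Sum = Δu · [h(13/6) + h(17/6) + h(3.5) + ...].
Sum ≈ 125.9630.

125.9630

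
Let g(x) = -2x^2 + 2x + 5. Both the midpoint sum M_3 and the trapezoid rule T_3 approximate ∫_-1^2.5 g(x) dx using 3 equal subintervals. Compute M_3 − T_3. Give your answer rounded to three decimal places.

2.382

M_3 ≈ 12.46065.
T_3 ≈ 10.07870.
M_3 − T_3 ≈ 2.382.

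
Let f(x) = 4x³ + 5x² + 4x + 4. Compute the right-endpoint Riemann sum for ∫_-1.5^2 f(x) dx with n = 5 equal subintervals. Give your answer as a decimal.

Δx = (2 − (-1.5))/5 = 0.7.
Right endpoints: -0.8, -0.1, 0.6, 1.3, 2.
f(-0.8) = 1.952, f(-0.1) = 3.646, f(0.6) = 9.064, f(1.3) = 26.438, f(2) = 64.
Sum = Δx · [f(-0.8) + f(-0.1) + f(0.6) + f(1.3) + f(2)].
Sum = 73.57.

73.57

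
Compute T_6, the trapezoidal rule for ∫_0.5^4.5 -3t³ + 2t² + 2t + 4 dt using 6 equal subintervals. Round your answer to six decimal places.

-216.907407

Δt = (4.5 − 0.5)/6 = 2/3.
f(0.5) = 5.125, f(7/6) = 103/24, f(11/6) = -295/72, f(2.5) = -25.375, f(19/6) = -64.875, f(23/6) = -9211/72, f(4.5) = -219.875.
T_6 = (Δt/2)·[f(t_0) + 2f(t_1) + ... + 2f(t_{5}) + f(t_6)].
Sum ≈ -216.907407.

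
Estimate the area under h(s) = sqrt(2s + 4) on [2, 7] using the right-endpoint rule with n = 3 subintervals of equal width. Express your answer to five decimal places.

Δs = (7 − 2)/3 = 5/3.
Right endpoints: 11/3, 16/3, 7.
h(11/3) ≈ 3.36650, h(16/3) ≈ 3.82971, h(7) ≈ 4.24264.
Sum = Δs · [h(11/3) + h(16/3) + h(7)].
Sum ≈ 19.06475.

19.06475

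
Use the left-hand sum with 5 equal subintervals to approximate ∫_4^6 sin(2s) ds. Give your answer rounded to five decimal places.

-0.16282

Δs = (6 − 4)/5 = 0.4.
Left endpoints: 4, 4.4, 4.8, 5.2, 5.6.
f(4) ≈ 0.98936, f(4.4) ≈ 0.58492, f(4.8) ≈ -0.17433, f(5.2) ≈ -0.82783, f(5.6) ≈ -0.97918.
Sum = Δs · [f(4) + f(4.4) + f(4.8) + f(5.2) + f(5.6)].
Sum ≈ -0.16282.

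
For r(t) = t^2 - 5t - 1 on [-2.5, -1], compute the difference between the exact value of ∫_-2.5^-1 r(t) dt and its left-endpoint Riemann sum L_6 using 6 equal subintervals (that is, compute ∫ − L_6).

-1.609375

Exact integral: ∫_-2.5^-1 r(t) dt = 16.5.
L_6 = 18.109375.
Error = 16.5 − 18.109375 = -1.609375.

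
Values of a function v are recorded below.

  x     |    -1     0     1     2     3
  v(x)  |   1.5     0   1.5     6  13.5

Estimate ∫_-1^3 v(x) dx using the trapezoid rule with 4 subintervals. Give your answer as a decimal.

15

Δx = 1.
T_4 = (1/2)·[1.5 + 2·0 + 2·1.5 + 2·6 + 13.5] = 15.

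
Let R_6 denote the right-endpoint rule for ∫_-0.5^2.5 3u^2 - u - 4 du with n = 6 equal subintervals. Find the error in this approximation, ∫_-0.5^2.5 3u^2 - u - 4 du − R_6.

-4.125

Exact integral: ∫_-0.5^2.5 f(u) du = 0.75.
R_6 = 4.875.
Error = 0.75 − 4.875 = -4.125.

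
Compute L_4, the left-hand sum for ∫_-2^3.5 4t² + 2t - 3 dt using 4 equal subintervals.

36.265625

Δt = (3.5 − (-2))/4 = 1.375.
Left endpoints: -2, -0.625, 0.75, 2.125.
f(-2) = 9, f(-0.625) = -2.6875, f(0.75) = 0.75, f(2.125) = 19.3125.
Sum = Δt · [f(-2) + f(-0.625) + f(0.75) + f(2.125)].
Sum = 36.265625.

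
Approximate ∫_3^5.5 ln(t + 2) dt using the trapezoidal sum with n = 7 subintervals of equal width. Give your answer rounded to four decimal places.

4.5639

Δt = (5.5 − 3)/7 = 5/14.
f(3) ≈ 1.6094, f(47/14) ≈ 1.6784, f(26/7) ≈ 1.7430, f(57/14) ≈ 1.8036, f(31/7) ≈ 1.8608, f(67/14) ≈ 1.9148, f(36/7) ≈ 1.9661, f(5.5) ≈ 2.0149.
T_7 = (Δt/2)·[f(t_0) + 2f(t_1) + ... + 2f(t_{6}) + f(t_7)].
Sum ≈ 4.5639.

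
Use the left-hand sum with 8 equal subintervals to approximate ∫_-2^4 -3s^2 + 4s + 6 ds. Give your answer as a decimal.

-9.1875

Δs = (4 − (-2))/8 = 0.75.
Left endpoints: -2, -1.25, -0.5, 0.25, 1, 1.75, 2.5, 3.25.
f(-2) = -14, f(-1.25) = -3.6875, f(-0.5) = 3.25, f(0.25) = 6.8125, f(1) = 7, f(1.75) = 3.8125, f(2.5) = -2.75, f(3.25) = -12.6875.
Sum = Δs · [f(-2) + f(-1.25) + f(-0.5) + ...].
Sum = -9.1875.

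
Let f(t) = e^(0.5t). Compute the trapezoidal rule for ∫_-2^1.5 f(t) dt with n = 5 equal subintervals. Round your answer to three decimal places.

Δt = (1.5 − (-2))/5 = 0.7.
f(-2) ≈ 0.368, f(-1.3) ≈ 0.522, f(-0.6) ≈ 0.741, f(0.1) ≈ 1.051, f(0.8) ≈ 1.492, f(1.5) ≈ 2.117.
T_5 = (Δt/2)·[f(t_0) + 2f(t_1) + ... + 2f(t_{4}) + f(t_5)].
Sum ≈ 3.534.

3.534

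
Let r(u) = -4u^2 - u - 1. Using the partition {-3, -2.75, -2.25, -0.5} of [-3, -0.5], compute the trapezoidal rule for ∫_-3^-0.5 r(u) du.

Subinterval widths: 0.25, 0.5, 1.75.
r(-3) = -34, r(-2.75) = -28.5, r(-2.25) = -19, r(-0.5) = -1.5.
On each subinterval the trapezoid contributes (Δu_i/2)·[r(u_{i-1}) + r(u_i)].
Sum = -37.625.

-37.625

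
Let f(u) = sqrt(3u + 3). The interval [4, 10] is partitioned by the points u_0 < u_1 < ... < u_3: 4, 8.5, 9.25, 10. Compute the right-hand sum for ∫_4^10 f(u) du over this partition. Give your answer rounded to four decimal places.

Subinterval widths: 4.5, 0.75, 0.75.
Right endpoints: 8.5, 9.25, 10.
f(8.5) ≈ 5.3385, f(9.25) ≈ 5.5453, f(10) ≈ 5.7446.
Sum = Σ Δu_i · f(u_i).
Sum ≈ 32.4908.

32.4908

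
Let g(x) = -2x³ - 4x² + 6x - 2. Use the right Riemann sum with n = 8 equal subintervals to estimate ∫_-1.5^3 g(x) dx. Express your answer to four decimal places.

Δx = (3 − (-1.5))/8 = 0.5625.
Right endpoints: -0.9375, -0.375, 0.1875, 0.75, 1.3125, 1.875, 2.4375, 3.
g(-0.9375) = -19441/2048, g(-0.375) = -4.70703125, g(0.1875) = -2107/2048, g(0.75) = -0.59375, g(1.3125) = -11341/2048, g(1.875) = -17.99609375, g(2.4375) = -82135/2048, g(3) = -74.
Sum = Δx · [g(-0.9375) + g(-0.375) + g(0.1875) + ...].
Sum ≈ -86.3218.

-86.3218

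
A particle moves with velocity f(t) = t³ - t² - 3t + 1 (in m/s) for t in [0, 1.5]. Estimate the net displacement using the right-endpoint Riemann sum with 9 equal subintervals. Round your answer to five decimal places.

Δt = (1.5 − 0)/9 = 1/6.
Right endpoints: 1/6, 1/3, 0.5, 2/3, 5/6, 1, 7/6, 4/3, 1.5.
f(1/6) = 103/216, f(1/3) = -2/27, f(0.5) = -0.625, f(2/3) = -31/27, f(5/6) = -349/216, f(1) = -2, f(7/6) = -491/216, f(4/3) = -65/27, f(1.5) = -2.375.
Sum = Δt · [f(1/6) + f(1/3) + f(0.5) + ...].
Sum ≈ -2.00694.

-2.00694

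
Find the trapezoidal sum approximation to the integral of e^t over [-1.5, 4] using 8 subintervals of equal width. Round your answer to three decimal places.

Δt = (4 − (-1.5))/8 = 0.6875.
f(-1.5) ≈ 0.223, f(-0.8125) ≈ 0.444, f(-0.125) ≈ 0.882, f(0.5625) ≈ 1.755, f(1.25) ≈ 3.490, f(1.9375) ≈ 6.941, f(2.625) ≈ 13.805, f(3.3125) ≈ 27.454, f(4) ≈ 54.598.
T_8 = (Δt/2)·[f(t_0) + 2f(t_1) + ... + 2f(t_{7}) + f(t_8)].
Sum ≈ 56.500.

56.500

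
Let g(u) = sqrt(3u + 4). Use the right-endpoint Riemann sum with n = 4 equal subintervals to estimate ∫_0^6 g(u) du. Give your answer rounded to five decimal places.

23.09211

Δu = (6 − 0)/4 = 1.5.
Right endpoints: 1.5, 3, 4.5, 6.
g(1.5) ≈ 2.91548, g(3) ≈ 3.60555, g(4.5) ≈ 4.18330, g(6) ≈ 4.69042.
Sum = Δu · [g(1.5) + g(3) + g(4.5) + g(6)].
Sum ≈ 23.09211.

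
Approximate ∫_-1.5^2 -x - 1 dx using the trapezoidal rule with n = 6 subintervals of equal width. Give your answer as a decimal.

Δx = (2 − (-1.5))/6 = 7/12.
f(-1.5) = 0.5, f(-11/12) = -1/12, f(-1/3) = -2/3, f(0.25) = -1.25, f(5/6) = -11/6, f(17/12) = -29/12, f(2) = -3.
T_6 = (Δx/2)·[f(x_0) + 2f(x_1) + ... + 2f(x_{5}) + f(x_6)].
Sum = -4.375.

-4.375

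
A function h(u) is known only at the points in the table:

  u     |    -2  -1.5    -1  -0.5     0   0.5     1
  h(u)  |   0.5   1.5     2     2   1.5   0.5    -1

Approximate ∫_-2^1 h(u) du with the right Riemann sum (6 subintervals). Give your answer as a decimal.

Δu = 0.5.
Sum = 0.5·[1.5 + 2 + 2 + 1.5 + 0.5 + (-1)] = 3.25.

3.25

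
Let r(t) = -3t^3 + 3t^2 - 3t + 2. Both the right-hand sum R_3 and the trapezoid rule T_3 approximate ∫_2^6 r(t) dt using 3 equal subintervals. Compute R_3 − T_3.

-360

R_3 ≈ -1191.111111.
T_3 ≈ -831.111111.
R_3 − T_3 = -360.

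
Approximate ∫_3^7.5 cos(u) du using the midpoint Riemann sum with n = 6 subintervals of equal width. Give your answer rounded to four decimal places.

0.8159

Δu = (7.5 − 3)/6 = 0.75.
Midpoints: 3.375, 4.125, 4.875, 5.625, 6.375, 7.125.
f(3.375) ≈ -0.9729, f(4.125) ≈ -0.5542, f(4.875) ≈ 0.1619, f(5.625) ≈ 0.7911, f(6.375) ≈ 0.9958, f(7.125) ≈ 0.6661.
Sum = Δu · [f(3.375) + f(4.125) + f(4.875) + ...].
Sum ≈ 0.8159.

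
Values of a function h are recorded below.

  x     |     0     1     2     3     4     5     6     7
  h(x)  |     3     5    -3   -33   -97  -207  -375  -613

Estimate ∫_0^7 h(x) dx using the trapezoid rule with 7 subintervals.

Δx = 1.
T_7 = (1/2)·[3 + 2·5 + 2·(-3) + 2·(-33) + 2·(-97) + 2·(-207) + 2·(-375) + (-613)] = -1015.

-1015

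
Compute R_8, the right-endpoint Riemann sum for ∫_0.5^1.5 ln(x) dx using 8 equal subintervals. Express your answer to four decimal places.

0.0217

Δx = (1.5 − 0.5)/8 = 0.125.
Right endpoints: 0.625, 0.75, 0.875, 1, 1.125, 1.25, 1.375, 1.5.
f(0.625) ≈ -0.4700, f(0.75) ≈ -0.2877, f(0.875) ≈ -0.1335, f(1) ≈ 0.0000, f(1.125) ≈ 0.1178, f(1.25) ≈ 0.2231, f(1.375) ≈ 0.3185, f(1.5) ≈ 0.4055.
Sum = Δx · [f(0.625) + f(0.75) + f(0.875) + ...].
Sum ≈ 0.0217.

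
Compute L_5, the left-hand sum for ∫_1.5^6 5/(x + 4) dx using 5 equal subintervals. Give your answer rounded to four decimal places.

3.1810

Δx = (6 − 1.5)/5 = 0.9.
Left endpoints: 1.5, 2.4, 3.3, 4.2, 5.1.
f(1.5) = 10/11, f(2.4) = 0.78125, f(3.3) = 50/73, f(4.2) = 25/41, f(5.1) = 50/91.
Sum = Δx · [f(1.5) + f(2.4) + f(3.3) + f(4.2) + f(5.1)].
Sum ≈ 3.1810.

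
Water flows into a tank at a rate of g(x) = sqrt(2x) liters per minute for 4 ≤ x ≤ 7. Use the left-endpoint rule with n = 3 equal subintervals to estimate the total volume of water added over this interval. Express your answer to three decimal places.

Δx = (7 − 4)/3 = 1.
Left endpoints: 4, 5, 6.
g(4) ≈ 2.828, g(5) ≈ 3.162, g(6) ≈ 3.464.
Sum = Δx · [g(4) + g(5) + g(6)].
Sum ≈ 9.455.

9.455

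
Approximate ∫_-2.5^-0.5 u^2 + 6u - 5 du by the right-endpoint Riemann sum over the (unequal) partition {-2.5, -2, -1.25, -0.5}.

-20.515625

Subinterval widths: 0.5, 0.75, 0.75.
Right endpoints: -2, -1.25, -0.5.
f(-2) = -13, f(-1.25) = -10.9375, f(-0.5) = -7.75.
Sum = Σ Δu_i · f(u_i).
Sum = -20.515625.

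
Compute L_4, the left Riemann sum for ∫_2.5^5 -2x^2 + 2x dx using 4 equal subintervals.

-44.3359375

Δx = (5 − 2.5)/4 = 0.625.
Left endpoints: 2.5, 3.125, 3.75, 4.375.
f(2.5) = -7.5, f(3.125) = -13.28125, f(3.75) = -20.625, f(4.375) = -29.53125.
Sum = Δx · [f(2.5) + f(3.125) + f(3.75) + f(4.375)].
Sum = -44.3359375.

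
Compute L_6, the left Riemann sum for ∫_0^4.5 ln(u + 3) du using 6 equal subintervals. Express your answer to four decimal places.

6.9630

Δu = (4.5 − 0)/6 = 0.75.
Left endpoints: 0, 0.75, 1.5, 2.25, 3, 3.75.
f(0) ≈ 1.0986, f(0.75) ≈ 1.3218, f(1.5) ≈ 1.5041, f(2.25) ≈ 1.6582, f(3) ≈ 1.7918, f(3.75) ≈ 1.9095.
Sum = Δu · [f(0) + f(0.75) + f(1.5) + ...].
Sum ≈ 6.9630.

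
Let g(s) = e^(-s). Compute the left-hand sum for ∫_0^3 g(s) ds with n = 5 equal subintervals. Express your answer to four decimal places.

1.2636

Δs = (3 − 0)/5 = 0.6.
Left endpoints: 0, 0.6, 1.2, 1.8, 2.4.
g(0) ≈ 1.0000, g(0.6) ≈ 0.5488, g(1.2) ≈ 0.3012, g(1.8) ≈ 0.1653, g(2.4) ≈ 0.0907.
Sum = Δs · [g(0) + g(0.6) + g(1.2) + g(1.8) + g(2.4)].
Sum ≈ 1.2636.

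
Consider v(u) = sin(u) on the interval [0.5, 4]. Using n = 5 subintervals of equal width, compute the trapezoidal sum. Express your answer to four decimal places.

Δu = (4 − 0.5)/5 = 0.7.
v(0.5) ≈ 0.4794, v(1.2) ≈ 0.9320, v(1.9) ≈ 0.9463, v(2.6) ≈ 0.5155, v(3.3) ≈ -0.1577, v(4) ≈ -0.7568.
T_5 = (Δu/2)·[v(u_0) + 2v(u_1) + ... + 2v(u_{4}) + v(u_5)].
Sum ≈ 1.4682.

1.4682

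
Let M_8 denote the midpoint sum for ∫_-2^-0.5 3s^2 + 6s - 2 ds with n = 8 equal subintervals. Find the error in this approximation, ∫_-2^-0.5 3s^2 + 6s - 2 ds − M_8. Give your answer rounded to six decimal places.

Exact integral: ∫_-2^-0.5 f(s) ds = -6.375.
M_8 ≈ -6.38818359.
Error ≈ -6.375 − (-6.38818359) ≈ 0.013184.

0.013184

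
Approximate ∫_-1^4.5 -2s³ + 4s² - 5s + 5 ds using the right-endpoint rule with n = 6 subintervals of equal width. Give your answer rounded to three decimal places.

-169.090

Δs = (4.5 − (-1))/6 = 11/12.
Right endpoints: -1/12, 5/6, 1.75, 8/3, 43/12, 4.5.
f(-1/12) = 4705/864, f(5/6) = 265/108, f(1.75) = -2.21875, f(8/3) = -481/27, f(43/12) = -46291/864, f(4.5) = -118.75.
Sum = Δs · [f(-1/12) + f(5/6) + f(1.75) + ...].
Sum ≈ -169.090.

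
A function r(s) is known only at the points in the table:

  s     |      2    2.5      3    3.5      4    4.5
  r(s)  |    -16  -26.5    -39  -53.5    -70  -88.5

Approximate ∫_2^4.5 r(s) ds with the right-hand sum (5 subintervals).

Δs = 0.5.
Sum = 0.5·[(-26.5) + (-39) + (-53.5) + (-70) + (-88.5)] = -138.75.

-138.75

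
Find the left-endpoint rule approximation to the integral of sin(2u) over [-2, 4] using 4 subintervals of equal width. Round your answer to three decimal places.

Δu = (4 − (-2))/4 = 1.5.
Left endpoints: -2, -0.5, 1, 2.5.
f(-2) ≈ 0.757, f(-0.5) ≈ -0.841, f(1) ≈ 0.909, f(2.5) ≈ -0.959.
Sum = Δu · [f(-2) + f(-0.5) + f(1) + f(2.5)].
Sum ≈ -0.201.

-0.201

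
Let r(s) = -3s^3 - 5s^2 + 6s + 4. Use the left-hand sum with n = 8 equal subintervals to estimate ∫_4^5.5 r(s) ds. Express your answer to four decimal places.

-581.9626

Δs = (5.5 − 4)/8 = 0.1875.
Left endpoints: 4, 4.1875, 4.375, 4.5625, 4.75, 4.9375, 5.125, 5.3125.
r(4) = -244, r(4.1875) = -1142113/4096, r(4.375) = -162137/512, r(4.5625) = -1464859/4096, r(4.75) = -401.828125, r(4.9375) = -1840669/4096, r(5.125) = -256211/512, r(5.3125) = -2273431/4096.
Sum = Δs · [r(4) + r(4.1875) + r(4.375) + ...].
Sum ≈ -581.9626.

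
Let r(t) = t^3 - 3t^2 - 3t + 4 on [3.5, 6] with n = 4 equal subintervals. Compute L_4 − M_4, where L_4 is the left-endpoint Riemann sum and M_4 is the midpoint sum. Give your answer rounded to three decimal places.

-26.746

L_4 ≈ 60.07324.
M_4 ≈ 86.81885.
L_4 − M_4 ≈ -26.746.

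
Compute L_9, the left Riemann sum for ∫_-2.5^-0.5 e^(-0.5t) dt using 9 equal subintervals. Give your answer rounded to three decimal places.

Δt = (-0.5 − (-2.5))/9 = 2/9.
Left endpoints: -2.5, -41/18, -37/18, -11/6, -29/18, -25/18, -7/6, -17/18, -13/18.
f(-2.5) ≈ 3.490, f(-41/18) ≈ 3.123, f(-37/18) ≈ 2.795, f(-11/6) ≈ 2.501, f(-29/18) ≈ 2.238, f(-25/18) ≈ 2.003, f(-7/6) ≈ 1.792, f(-17/18) ≈ 1.604, f(-13/18) ≈ 1.435.
Sum = Δt · [f(-2.5) + f(-41/18) + f(-37/18) + ...].
Sum ≈ 4.662.

4.662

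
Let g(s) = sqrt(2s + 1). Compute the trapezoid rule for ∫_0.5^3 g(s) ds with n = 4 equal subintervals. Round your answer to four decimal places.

5.2200

Δs = (3 − 0.5)/4 = 0.625.
g(0.5) ≈ 1.4142, g(1.125) ≈ 1.8028, g(1.75) ≈ 2.1213, g(2.375) ≈ 2.3979, g(3) ≈ 2.6458.
T_4 = (Δs/2)·[g(s_0) + 2g(s_1) + 2g(s_2) + 2g(s_3) + g(s_4)].
Sum ≈ 5.2200.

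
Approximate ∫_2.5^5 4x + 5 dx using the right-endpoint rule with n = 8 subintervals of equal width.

Δx = (5 − 2.5)/8 = 0.3125.
Right endpoints: 2.8125, 3.125, 3.4375, 3.75, 4.0625, 4.375, 4.6875, 5.
f(2.8125) = 16.25, f(3.125) = 17.5, f(3.4375) = 18.75, f(3.75) = 20, f(4.0625) = 21.25, f(4.375) = 22.5, f(4.6875) = 23.75, f(5) = 25.
Sum = Δx · [f(2.8125) + f(3.125) + f(3.4375) + ...].
Sum = 51.5625.

51.5625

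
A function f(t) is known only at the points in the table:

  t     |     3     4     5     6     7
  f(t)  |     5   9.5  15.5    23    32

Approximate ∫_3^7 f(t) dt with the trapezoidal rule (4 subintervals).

66.5

Δt = 1.
T_4 = (1/2)·[5 + 2·9.5 + 2·15.5 + 2·23 + 32] = 66.5.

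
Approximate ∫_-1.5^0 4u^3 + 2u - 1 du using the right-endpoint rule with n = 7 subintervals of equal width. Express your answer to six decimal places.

Δu = (0 − (-1.5))/7 = 3/14.
Right endpoints: -9/7, -15/14, -6/7, -9/14, -3/7, -3/14, 0.
f(-9/7) = -4141/343, f(-15/14) = -5531/686, f(-6/7) = -1795/343, f(-9/14) = -2297/686, f(-3/7) = -745/343, f(-3/14) = -1007/686, f(0) = -1.
Sum = Δu · [f(-9/7) + f(-15/14) + f(-6/7) + ...].
Sum ≈ -7.147959.

-7.147959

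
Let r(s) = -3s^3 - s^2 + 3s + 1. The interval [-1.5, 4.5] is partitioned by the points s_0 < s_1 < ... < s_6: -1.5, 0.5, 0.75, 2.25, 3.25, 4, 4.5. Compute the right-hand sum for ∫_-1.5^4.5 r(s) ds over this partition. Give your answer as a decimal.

-431.73046875

Subinterval widths: 2, 0.25, 1.5, 1, 0.75, 0.5.
Right endpoints: 0.5, 0.75, 2.25, 3.25, 4, 4.5.
r(0.5) = 1.875, r(0.75) = 1.421875, r(2.25) = -31.484375, r(3.25) = -102.796875, r(4) = -195, r(4.5) = -279.125.
Sum = Σ Δs_i · r(s_i).
Sum = -431.73046875.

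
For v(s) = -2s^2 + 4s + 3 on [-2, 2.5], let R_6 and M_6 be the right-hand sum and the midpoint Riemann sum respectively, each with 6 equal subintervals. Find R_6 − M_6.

R_6 = 6.46875.
M_6 = 2.671875.
R_6 − M_6 = 3.796875.

3.796875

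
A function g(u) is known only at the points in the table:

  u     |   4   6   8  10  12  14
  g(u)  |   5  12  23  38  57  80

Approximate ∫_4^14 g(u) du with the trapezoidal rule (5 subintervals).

Δu = 2.
T_5 = (2/2)·[5 + 2·12 + 2·23 + 2·38 + 2·57 + 80] = 345.

345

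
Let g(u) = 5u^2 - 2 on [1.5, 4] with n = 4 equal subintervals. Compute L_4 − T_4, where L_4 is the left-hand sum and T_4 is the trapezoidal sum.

-21.484375

L_4 = 75.37109375.
T_4 = 96.85546875.
L_4 − T_4 = -21.484375.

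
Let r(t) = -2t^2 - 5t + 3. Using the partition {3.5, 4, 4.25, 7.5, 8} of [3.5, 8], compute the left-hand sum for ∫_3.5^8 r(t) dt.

-281.96875

Subinterval widths: 0.5, 0.25, 3.25, 0.5.
Left endpoints: 3.5, 4, 4.25, 7.5.
r(3.5) = -39, r(4) = -49, r(4.25) = -54.375, r(7.5) = -147.
Sum = Σ Δt_i · r(t_i).
Sum = -281.96875.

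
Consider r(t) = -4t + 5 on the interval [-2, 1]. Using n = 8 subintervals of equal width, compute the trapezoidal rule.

21

Δt = (1 − (-2))/8 = 0.375.
r(-2) = 13, r(-1.625) = 11.5, r(-1.25) = 10, r(-0.875) = 8.5, r(-0.5) = 7, r(-0.125) = 5.5, r(0.25) = 4, r(0.625) = 2.5, r(1) = 1.
T_8 = (Δt/2)·[r(t_0) + 2r(t_1) + ... + 2r(t_{7}) + r(t_8)].
Sum = 21.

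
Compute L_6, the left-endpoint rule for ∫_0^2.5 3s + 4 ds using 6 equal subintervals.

Δs = (2.5 − 0)/6 = 5/12.
Left endpoints: 0, 5/12, 5/6, 1.25, 5/3, 25/12.
f(0) = 4, f(5/12) = 5.25, f(5/6) = 6.5, f(1.25) = 7.75, f(5/3) = 9, f(25/12) = 10.25.
Sum = Δs · [f(0) + f(5/12) + f(5/6) + ...].
Sum = 17.8125.

17.8125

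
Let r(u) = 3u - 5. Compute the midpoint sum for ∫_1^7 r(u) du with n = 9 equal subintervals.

Δu = (7 − 1)/9 = 2/3.
Midpoints: 4/3, 2, 8/3, 10/3, 4, 14/3, 16/3, 6, 20/3.
r(4/3) = -1, r(2) = 1, r(8/3) = 3, r(10/3) = 5, r(4) = 7, r(14/3) = 9, r(16/3) = 11, r(6) = 13, r(20/3) = 15.
Sum = Δu · [r(4/3) + r(2) + r(8/3) + ...].
Sum = 42.

42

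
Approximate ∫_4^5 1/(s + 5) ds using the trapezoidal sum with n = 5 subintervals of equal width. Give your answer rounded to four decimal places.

Δs = (5 − 4)/5 = 0.2.
f(4) = 1/9, f(4.2) = 5/46, f(4.4) = 5/47, f(4.6) = 5/48, f(4.8) = 5/49, f(5) = 0.1.
T_5 = (Δs/2)·[f(s_0) + 2f(s_1) + ... + 2f(s_{4}) + f(s_5)].
Sum ≈ 0.1054.

0.1054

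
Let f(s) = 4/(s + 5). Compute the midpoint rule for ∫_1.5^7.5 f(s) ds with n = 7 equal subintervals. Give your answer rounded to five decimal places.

Δs = (7.5 − 1.5)/7 = 6/7.
Midpoints: 27/14, 39/14, 51/14, 4.5, 75/14, 87/14, 99/14.
f(27/14) = 56/97, f(39/14) = 56/109, f(51/14) = 56/121, f(4.5) = 8/19, f(75/14) = 56/145, f(87/14) = 56/157, f(99/14) = 56/169.
Sum = Δs · [f(27/14) + f(39/14) + f(51/14) + ...].
Sum ≈ 2.61360.

2.61360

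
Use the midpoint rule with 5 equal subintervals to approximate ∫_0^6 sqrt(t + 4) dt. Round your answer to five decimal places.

15.75400

Δt = (6 − 0)/5 = 1.2.
Midpoints: 0.6, 1.8, 3, 4.2, 5.4.
f(0.6) ≈ 2.14476, f(1.8) ≈ 2.40832, f(3) ≈ 2.64575, f(4.2) ≈ 2.86356, f(5.4) ≈ 3.06594.
Sum = Δt · [f(0.6) + f(1.8) + f(3) + f(4.2) + f(5.4)].
Sum ≈ 15.75400.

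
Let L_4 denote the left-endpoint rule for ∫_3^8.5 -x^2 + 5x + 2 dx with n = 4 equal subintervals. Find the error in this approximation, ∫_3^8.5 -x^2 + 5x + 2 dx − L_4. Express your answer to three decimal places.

-22.845

Exact integral: ∫_3^8.5 f(x) dx ≈ -26.58333.
L_4 = -3.73828125.
Error ≈ -26.58333 − (-3.73828125) ≈ -22.845.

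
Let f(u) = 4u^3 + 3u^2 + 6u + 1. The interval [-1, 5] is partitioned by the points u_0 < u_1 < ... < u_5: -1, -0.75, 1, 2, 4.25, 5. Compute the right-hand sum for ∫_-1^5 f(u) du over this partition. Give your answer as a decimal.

Subinterval widths: 0.25, 1.75, 1, 2.25, 0.75.
Right endpoints: -0.75, 1, 2, 4.25, 5.
f(-0.75) = -3.5, f(1) = 14, f(2) = 57, f(4.25) = 387.75, f(5) = 606.
Sum = Σ Δu_i · f(u_i).
Sum = 1407.5625.

1407.5625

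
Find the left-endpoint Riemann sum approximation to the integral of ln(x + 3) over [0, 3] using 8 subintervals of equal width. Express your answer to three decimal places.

Δx = (3 − 0)/8 = 0.375.
Left endpoints: 0, 0.375, 0.75, 1.125, 1.5, 1.875, 2.25, 2.625.
f(0) ≈ 1.099, f(0.375) ≈ 1.216, f(0.75) ≈ 1.322, f(1.125) ≈ 1.417, f(1.5) ≈ 1.504, f(1.875) ≈ 1.584, f(2.25) ≈ 1.658, f(2.625) ≈ 1.727.
Sum = Δx · [f(0) + f(0.375) + f(0.75) + ...].
Sum ≈ 4.323.

4.323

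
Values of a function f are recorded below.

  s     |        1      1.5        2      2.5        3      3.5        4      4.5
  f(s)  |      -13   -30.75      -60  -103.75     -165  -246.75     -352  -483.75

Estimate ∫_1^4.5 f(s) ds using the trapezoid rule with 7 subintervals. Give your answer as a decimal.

-603.3125

Δs = 0.5.
T_7 = (0.5/2)·[(-13) + 2·(-30.75) + 2·(-60) + 2·(-103.75) + 2·(-165) + 2·(-246.75) + 2·(-352) + (-483.75)] = -603.3125.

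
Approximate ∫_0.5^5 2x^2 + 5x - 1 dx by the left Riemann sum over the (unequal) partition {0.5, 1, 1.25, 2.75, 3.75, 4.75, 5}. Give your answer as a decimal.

Subinterval widths: 0.5, 0.25, 1.5, 1, 1, 0.25.
Left endpoints: 0.5, 1, 1.25, 2.75, 3.75, 4.75.
f(0.5) = 2, f(1) = 6, f(1.25) = 8.375, f(2.75) = 27.875, f(3.75) = 45.875, f(4.75) = 67.875.
Sum = Σ Δx_i · f(x_i).
Sum = 105.78125.

105.78125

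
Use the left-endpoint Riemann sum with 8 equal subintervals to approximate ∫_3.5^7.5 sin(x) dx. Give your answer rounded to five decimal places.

-1.57844

Δx = (7.5 − 3.5)/8 = 0.5.
Left endpoints: 3.5, 4, 4.5, 5, 5.5, 6, 6.5, 7.
f(3.5) ≈ -0.35078, f(4) ≈ -0.75680, f(4.5) ≈ -0.97753, f(5) ≈ -0.95892, f(5.5) ≈ -0.70554, f(6) ≈ -0.27942, f(6.5) ≈ 0.21512, f(7) ≈ 0.65699.
Sum = Δx · [f(3.5) + f(4) + f(4.5) + ...].
Sum ≈ -1.57844.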